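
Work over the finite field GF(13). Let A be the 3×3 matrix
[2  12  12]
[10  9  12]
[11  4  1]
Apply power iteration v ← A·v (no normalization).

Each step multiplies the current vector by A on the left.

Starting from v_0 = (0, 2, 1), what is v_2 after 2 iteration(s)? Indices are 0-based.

v_0 = (0, 2, 1).
v_1 = A·v_0 = (10, 4, 9).
v_2 = A·v_1 = (7, 10, 5).

v_2 = (7, 10, 5)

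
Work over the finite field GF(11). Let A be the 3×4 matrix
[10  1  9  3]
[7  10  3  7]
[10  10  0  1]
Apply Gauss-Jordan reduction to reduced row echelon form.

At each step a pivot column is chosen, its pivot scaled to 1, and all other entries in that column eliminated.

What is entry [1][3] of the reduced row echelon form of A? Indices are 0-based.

M[1][3] = 1

pivot(0,0)=10: scale R0 → (1, 10, 2, 8)
  clear (1,0): R1 −= (7)R0 → (0, 6, 0, 6)
  clear (2,0): R2 −= (10)R0 → (0, 9, 2, 9)
pivot(1,1)=6: scale R1 → (0, 1, 0, 1)
  clear (0,1): R0 −= (10)R1 → (1, 0, 2, 9)
  clear (2,1): R2 −= (9)R1 → (0, 0, 2, 0)
pivot(2,2)=2: scale R2 → (0, 0, 1, 0)
  clear (0,2): R0 −= (2)R2 → (1, 0, 0, 9)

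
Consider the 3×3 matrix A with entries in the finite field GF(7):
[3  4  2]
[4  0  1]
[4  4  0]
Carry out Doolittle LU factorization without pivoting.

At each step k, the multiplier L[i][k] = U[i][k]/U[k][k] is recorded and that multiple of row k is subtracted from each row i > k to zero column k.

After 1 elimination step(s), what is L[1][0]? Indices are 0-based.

L[1][0] = 6

[col 0] pivot 3
  R1 -= 6*R0 → (0, 4, 3)  (L[1][0] := 6)
  R2 -= 6*R0 → (0, 1, 2)  (L[2][0] := 6)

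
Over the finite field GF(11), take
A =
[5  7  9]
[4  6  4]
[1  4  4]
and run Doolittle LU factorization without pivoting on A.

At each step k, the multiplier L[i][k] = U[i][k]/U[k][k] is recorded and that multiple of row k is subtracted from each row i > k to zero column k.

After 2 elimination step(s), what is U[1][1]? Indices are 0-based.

k=0: U[0][0]=5
  eliminate (1,0): mult=3, new row 1: (0, 7, 10); set L[1][0]=3
  eliminate (2,0): mult=9, new row 2: (0, 7, 0); set L[2][0]=9
k=1: U[1][1]=7
  eliminate (2,1): mult=1, new row 2: (0, 0, 1); set L[2][1]=1

U[1][1] = 7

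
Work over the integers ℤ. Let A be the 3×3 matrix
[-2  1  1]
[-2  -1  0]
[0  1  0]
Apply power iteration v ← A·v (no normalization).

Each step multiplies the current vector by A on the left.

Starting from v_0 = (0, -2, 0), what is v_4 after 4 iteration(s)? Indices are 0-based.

v_0 = (0, -2, 0).
v_1 = A·v_0 = (-2, 2, -2).
v_2 = A·v_1 = (4, 2, 2).
v_3 = A·v_2 = (-4, -10, 2).
v_4 = A·v_3 = (0, 18, -10).

v_4 = (0, 18, -10)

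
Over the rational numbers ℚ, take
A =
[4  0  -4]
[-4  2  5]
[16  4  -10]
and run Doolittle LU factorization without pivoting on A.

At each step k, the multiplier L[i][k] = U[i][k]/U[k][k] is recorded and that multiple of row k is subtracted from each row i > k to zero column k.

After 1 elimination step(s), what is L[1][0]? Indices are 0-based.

k=0: U[0][0]=4
  eliminate (1,0): mult=-1, new row 1: (0, 2, 1); set L[1][0]=-1
  eliminate (2,0): mult=4, new row 2: (0, 4, 6); set L[2][0]=4

L[1][0] = -1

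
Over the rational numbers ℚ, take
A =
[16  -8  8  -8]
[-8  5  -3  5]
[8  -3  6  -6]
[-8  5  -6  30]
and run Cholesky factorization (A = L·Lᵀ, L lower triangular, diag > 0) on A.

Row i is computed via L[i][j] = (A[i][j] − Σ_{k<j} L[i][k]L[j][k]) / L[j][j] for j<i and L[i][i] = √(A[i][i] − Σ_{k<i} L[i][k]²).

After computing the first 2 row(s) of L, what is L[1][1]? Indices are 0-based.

L[1][1] = 1

Step 1: L[0][0] = √(16) = 4.
  L[1][0] = (-8) / L[0][0] = -2.
Step 2: L[1][1] = √(1) = 1.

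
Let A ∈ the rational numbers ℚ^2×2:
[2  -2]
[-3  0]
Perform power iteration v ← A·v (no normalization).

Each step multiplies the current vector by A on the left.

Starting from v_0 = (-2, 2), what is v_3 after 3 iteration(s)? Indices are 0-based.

v_3 = (-104, 84)

v_0 = (-2, 2).
v_1 = A·v_0 = (-8, 6).
v_2 = A·v_1 = (-28, 24).
v_3 = A·v_2 = (-104, 84).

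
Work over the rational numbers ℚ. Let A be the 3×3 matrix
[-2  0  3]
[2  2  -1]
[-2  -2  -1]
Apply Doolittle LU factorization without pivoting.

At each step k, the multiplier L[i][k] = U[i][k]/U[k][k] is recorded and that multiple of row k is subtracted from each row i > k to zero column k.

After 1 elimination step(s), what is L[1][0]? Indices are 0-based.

L[1][0] = -1

Step 1: pivot at (0,0) is -2.
  row1 ← row1 − (-1)·row0  ⇒  L[1][0]=-1, U row1=(0, 2, 2)
  row2 ← row2 − (1)·row0  ⇒  L[2][0]=1, U row2=(0, -2, -4)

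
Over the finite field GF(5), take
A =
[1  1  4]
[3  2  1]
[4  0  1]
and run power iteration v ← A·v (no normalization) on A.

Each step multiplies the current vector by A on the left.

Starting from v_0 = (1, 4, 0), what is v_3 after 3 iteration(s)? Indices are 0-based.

v_3 = (4, 2, 2)

v_0 = (1, 4, 0).
v_1 = A·v_0 = (0, 1, 4).
v_2 = A·v_1 = (2, 1, 4).
v_3 = A·v_2 = (4, 2, 2).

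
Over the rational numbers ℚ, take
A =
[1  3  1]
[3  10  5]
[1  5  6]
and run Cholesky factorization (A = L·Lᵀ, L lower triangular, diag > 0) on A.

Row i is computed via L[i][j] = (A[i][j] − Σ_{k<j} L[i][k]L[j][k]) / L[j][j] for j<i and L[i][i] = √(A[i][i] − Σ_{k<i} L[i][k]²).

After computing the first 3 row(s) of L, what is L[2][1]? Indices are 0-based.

Step 1: L[0][0] = √(1) = 1.
  L[1][0] = (3) / L[0][0] = 3.
Step 2: L[1][1] = √(1) = 1.
  L[2][0] = (1) / L[0][0] = 1.
  L[2][1] = (2) / L[1][1] = 2.
Step 3: L[2][2] = √(1) = 1.

L[2][1] = 2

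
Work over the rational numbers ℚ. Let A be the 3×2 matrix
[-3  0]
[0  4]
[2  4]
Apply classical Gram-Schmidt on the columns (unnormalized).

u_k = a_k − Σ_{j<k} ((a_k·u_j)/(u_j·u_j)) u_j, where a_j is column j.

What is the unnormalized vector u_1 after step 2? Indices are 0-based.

Step 1: u_0 = a_0 = (-3, 0, 2).
Step 2: u_1 = a_1 − (8/13)·u_0 = (24/13, 4, 36/13).

u_1 = (24/13, 4, 36/13)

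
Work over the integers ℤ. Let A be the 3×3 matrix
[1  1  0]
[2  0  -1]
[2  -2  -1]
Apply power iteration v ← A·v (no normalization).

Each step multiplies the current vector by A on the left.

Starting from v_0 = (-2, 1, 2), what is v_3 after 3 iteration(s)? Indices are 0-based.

v_3 = (-1, -32, -44)

v_0 = (-2, 1, 2).
v_1 = A·v_0 = (-1, -6, -8).
v_2 = A·v_1 = (-7, 6, 18).
v_3 = A·v_2 = (-1, -32, -44).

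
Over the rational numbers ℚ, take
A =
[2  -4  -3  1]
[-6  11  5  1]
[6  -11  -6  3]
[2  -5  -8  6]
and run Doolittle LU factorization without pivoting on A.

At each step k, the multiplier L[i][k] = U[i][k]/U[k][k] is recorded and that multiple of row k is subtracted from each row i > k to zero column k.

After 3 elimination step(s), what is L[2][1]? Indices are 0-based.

Step 1: pivot at (0,0) is 2.
  row1 ← row1 − (-3)·row0  ⇒  L[1][0]=-3, U row1=(0, -1, -4, 4)
  row2 ← row2 − (3)·row0  ⇒  L[2][0]=3, U row2=(0, 1, 3, 0)
  row3 ← row3 − (1)·row0  ⇒  L[3][0]=1, U row3=(0, -1, -5, 5)
Step 2: pivot at (1,1) is -1.
  row2 ← row2 − (-1)·row1  ⇒  L[2][1]=-1, U row2=(0, 0, -1, 4)
  row3 ← row3 − (1)·row1  ⇒  L[3][1]=1, U row3=(0, 0, -1, 1)
Step 3: pivot at (2,2) is -1.
  row3 ← row3 − (1)·row2  ⇒  L[3][2]=1, U row3=(0, 0, 0, -3)

L[2][1] = -1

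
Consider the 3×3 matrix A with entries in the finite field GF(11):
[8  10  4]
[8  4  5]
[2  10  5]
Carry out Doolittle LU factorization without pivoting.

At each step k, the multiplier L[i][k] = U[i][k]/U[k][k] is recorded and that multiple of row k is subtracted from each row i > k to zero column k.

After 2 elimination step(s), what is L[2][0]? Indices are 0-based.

L[2][0] = 3

k=0: U[0][0]=8
  eliminate (1,0): mult=1, new row 1: (0, 5, 1); set L[1][0]=1
  eliminate (2,0): mult=3, new row 2: (0, 2, 4); set L[2][0]=3
k=1: U[1][1]=5
  eliminate (2,1): mult=7, new row 2: (0, 0, 8); set L[2][1]=7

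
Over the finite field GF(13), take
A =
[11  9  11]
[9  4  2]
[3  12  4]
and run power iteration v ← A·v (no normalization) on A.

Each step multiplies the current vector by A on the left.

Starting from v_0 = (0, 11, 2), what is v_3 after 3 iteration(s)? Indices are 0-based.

v_0 = (0, 11, 2).
v_1 = A·v_0 = (4, 9, 10).
v_2 = A·v_1 = (1, 1, 4).
v_3 = A·v_2 = (12, 8, 5).

v_3 = (12, 8, 5)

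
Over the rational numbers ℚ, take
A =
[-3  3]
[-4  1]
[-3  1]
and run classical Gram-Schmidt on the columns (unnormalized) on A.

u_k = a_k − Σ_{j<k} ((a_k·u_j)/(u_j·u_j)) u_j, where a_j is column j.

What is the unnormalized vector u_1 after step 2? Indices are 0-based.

Step 1: u_0 = a_0 = (-3, -4, -3).
Step 2: u_1 = a_1 − (-8/17)·u_0 = (27/17, -15/17, -7/17).

u_1 = (27/17, -15/17, -7/17)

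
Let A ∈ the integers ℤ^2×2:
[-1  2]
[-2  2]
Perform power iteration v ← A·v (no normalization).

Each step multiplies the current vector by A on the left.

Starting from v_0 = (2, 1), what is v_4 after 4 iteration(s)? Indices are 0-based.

v_4 = (4, 8)

v_0 = (2, 1).
v_1 = A·v_0 = (0, -2).
v_2 = A·v_1 = (-4, -4).
v_3 = A·v_2 = (-4, 0).
v_4 = A·v_3 = (4, 8).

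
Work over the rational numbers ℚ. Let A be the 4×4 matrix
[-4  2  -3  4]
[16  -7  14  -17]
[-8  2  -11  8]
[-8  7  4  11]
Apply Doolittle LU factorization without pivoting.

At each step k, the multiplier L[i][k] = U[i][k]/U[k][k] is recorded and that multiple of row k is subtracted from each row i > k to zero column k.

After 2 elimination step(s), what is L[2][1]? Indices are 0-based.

L[2][1] = -2

Step 1: pivot at (0,0) is -4.
  row1 ← row1 − (-4)·row0  ⇒  L[1][0]=-4, U row1=(0, 1, 2, -1)
  row2 ← row2 − (2)·row0  ⇒  L[2][0]=2, U row2=(0, -2, -5, 0)
  row3 ← row3 − (2)·row0  ⇒  L[3][0]=2, U row3=(0, 3, 10, 3)
Step 2: pivot at (1,1) is 1.
  row2 ← row2 − (-2)·row1  ⇒  L[2][1]=-2, U row2=(0, 0, -1, -2)
  row3 ← row3 − (3)·row1  ⇒  L[3][1]=3, U row3=(0, 0, 4, 6)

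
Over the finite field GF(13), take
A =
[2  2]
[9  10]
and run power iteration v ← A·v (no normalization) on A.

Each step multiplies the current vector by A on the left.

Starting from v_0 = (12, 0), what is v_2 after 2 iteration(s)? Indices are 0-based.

v_2 = (4, 9)

v_0 = (12, 0).
v_1 = A·v_0 = (11, 4).
v_2 = A·v_1 = (4, 9).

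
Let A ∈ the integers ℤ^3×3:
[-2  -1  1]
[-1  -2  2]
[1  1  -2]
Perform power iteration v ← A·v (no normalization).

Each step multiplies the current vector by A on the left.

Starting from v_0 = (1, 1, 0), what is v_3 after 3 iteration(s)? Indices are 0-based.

v_3 = (-45, -57, 44)

v_0 = (1, 1, 0).
v_1 = A·v_0 = (-3, -3, 2).
v_2 = A·v_1 = (11, 13, -10).
v_3 = A·v_2 = (-45, -57, 44).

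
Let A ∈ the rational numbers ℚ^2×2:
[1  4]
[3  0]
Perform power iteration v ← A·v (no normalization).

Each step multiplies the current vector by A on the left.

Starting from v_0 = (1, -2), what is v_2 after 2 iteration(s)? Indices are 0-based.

v_0 = (1, -2).
v_1 = A·v_0 = (-7, 3).
v_2 = A·v_1 = (5, -21).

v_2 = (5, -21)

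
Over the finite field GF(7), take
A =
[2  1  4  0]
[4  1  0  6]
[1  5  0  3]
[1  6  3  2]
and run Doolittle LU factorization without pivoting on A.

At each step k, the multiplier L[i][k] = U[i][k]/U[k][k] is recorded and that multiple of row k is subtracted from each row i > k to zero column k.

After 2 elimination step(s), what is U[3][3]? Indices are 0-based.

Step 1: pivot at (0,0) is 2.
  row1 ← row1 − (2)·row0  ⇒  L[1][0]=2, U row1=(0, 6, 6, 6)
  row2 ← row2 − (4)·row0  ⇒  L[2][0]=4, U row2=(0, 1, 5, 3)
  row3 ← row3 − (4)·row0  ⇒  L[3][0]=4, U row3=(0, 2, 1, 2)
Step 2: pivot at (1,1) is 6.
  row2 ← row2 − (6)·row1  ⇒  L[2][1]=6, U row2=(0, 0, 4, 2)
  row3 ← row3 − (5)·row1  ⇒  L[3][1]=5, U row3=(0, 0, 6, 0)

U[3][3] = 0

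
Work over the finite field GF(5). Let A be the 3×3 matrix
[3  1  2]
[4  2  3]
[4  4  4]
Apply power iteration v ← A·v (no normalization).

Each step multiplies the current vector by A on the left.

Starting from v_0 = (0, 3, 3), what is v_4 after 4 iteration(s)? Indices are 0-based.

v_0 = (0, 3, 3).
v_1 = A·v_0 = (4, 0, 4).
v_2 = A·v_1 = (0, 3, 2).
v_3 = A·v_2 = (2, 2, 0).
v_4 = A·v_3 = (3, 2, 1).

v_4 = (3, 2, 1)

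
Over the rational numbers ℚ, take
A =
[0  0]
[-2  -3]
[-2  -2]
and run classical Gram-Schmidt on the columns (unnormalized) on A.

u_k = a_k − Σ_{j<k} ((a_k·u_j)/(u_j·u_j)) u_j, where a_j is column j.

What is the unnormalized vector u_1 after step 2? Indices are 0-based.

u_1 = (0, -1/2, 1/2)

Step 1: u_0 = a_0 = (0, -2, -2).
Step 2: u_1 = a_1 − (5/4)·u_0 = (0, -1/2, 1/2).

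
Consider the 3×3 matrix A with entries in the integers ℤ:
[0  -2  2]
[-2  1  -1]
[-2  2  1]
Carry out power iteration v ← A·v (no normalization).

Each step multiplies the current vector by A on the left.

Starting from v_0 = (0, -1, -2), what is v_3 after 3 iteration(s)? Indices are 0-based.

v_0 = (0, -1, -2).
v_1 = A·v_0 = (-2, 1, -4).
v_2 = A·v_1 = (-10, 9, 2).
v_3 = A·v_2 = (-14, 27, 40).

v_3 = (-14, 27, 40)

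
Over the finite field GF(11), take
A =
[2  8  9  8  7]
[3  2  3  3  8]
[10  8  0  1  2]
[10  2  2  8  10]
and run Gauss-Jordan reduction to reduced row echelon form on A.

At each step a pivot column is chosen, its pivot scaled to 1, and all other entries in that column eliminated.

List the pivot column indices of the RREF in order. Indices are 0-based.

pivot columns: 0, 1, 2, 3

[1] R0 /= 2  ⇒  (1, 4, 10, 4, 9)
     R1 -= 3·R0  ⇒  (0, 1, 6, 2, 3)
     R2 -= 10·R0  ⇒  (0, 1, 10, 5, 0)
     R3 -= 10·R0  ⇒  (0, 6, 1, 1, 8)
[2] R1 /= 1  ⇒  (0, 1, 6, 2, 3)
     R0 -= 4·R1  ⇒  (1, 0, 8, 7, 8)
     R2 -= 1·R1  ⇒  (0, 0, 4, 3, 8)
     R3 -= 6·R1  ⇒  (0, 0, 9, 0, 1)
[3] R2 /= 4  ⇒  (0, 0, 1, 9, 2)
     R0 -= 8·R2  ⇒  (1, 0, 0, 1, 3)
     R1 -= 6·R2  ⇒  (0, 1, 0, 3, 2)
     R3 -= 9·R2  ⇒  (0, 0, 0, 7, 5)
[4] R3 /= 7  ⇒  (0, 0, 0, 1, 7)
     R0 -= 1·R3  ⇒  (1, 0, 0, 0, 7)
     R1 -= 3·R3  ⇒  (0, 1, 0, 0, 3)
     R2 -= 9·R3  ⇒  (0, 0, 1, 0, 5)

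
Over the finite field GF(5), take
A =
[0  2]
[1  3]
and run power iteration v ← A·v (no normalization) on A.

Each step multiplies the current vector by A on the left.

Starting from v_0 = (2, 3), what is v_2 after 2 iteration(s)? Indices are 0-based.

v_2 = (2, 4)

v_0 = (2, 3).
v_1 = A·v_0 = (1, 1).
v_2 = A·v_1 = (2, 4).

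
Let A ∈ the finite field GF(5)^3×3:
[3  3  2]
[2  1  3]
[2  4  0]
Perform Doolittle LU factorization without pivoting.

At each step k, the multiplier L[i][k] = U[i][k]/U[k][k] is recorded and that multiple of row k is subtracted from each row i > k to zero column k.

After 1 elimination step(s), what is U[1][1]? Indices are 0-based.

Step 1: pivot at (0,0) is 3.
  row1 ← row1 − (4)·row0  ⇒  L[1][0]=4, U row1=(0, 4, 0)
  row2 ← row2 − (4)·row0  ⇒  L[2][0]=4, U row2=(0, 2, 2)

U[1][1] = 4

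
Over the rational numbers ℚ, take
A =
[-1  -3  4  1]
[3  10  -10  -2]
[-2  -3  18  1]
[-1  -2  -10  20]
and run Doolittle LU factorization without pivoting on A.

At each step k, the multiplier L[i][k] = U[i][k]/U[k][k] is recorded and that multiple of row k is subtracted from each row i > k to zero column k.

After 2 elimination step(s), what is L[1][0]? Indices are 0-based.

L[1][0] = -3

Step 1: pivot at (0,0) is -1.
  row1 ← row1 − (-3)·row0  ⇒  L[1][0]=-3, U row1=(0, 1, 2, 1)
  row2 ← row2 − (2)·row0  ⇒  L[2][0]=2, U row2=(0, 3, 10, -1)
  row3 ← row3 − (1)·row0  ⇒  L[3][0]=1, U row3=(0, 1, -14, 19)
Step 2: pivot at (1,1) is 1.
  row2 ← row2 − (3)·row1  ⇒  L[2][1]=3, U row2=(0, 0, 4, -4)
  row3 ← row3 − (1)·row1  ⇒  L[3][1]=1, U row3=(0, 0, -16, 18)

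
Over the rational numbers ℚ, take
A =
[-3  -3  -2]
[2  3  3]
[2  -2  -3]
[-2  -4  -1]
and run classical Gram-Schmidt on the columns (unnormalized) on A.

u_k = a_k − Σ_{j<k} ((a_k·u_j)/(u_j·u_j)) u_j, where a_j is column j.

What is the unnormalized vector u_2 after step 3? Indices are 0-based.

u_2 = (-268/437, 534/437, -223/437, 31/19)

Step 1: u_0 = a_0 = (-3, 2, 2, -2).
Step 2: u_1 = a_1 − (19/21)·u_0 = (-2/7, 25/21, -80/21, -46/21).
Step 3: u_2 = a_2 − (8/21)·u_0 − (373/437)·u_1 = (-268/437, 534/437, -223/437, 31/19).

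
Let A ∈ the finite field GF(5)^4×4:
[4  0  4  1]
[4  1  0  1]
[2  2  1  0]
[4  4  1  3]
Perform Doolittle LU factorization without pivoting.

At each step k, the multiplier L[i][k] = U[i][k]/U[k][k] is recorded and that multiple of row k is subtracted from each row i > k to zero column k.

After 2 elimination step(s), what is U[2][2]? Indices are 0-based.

U[2][2] = 2

[col 0] pivot 4
  R1 -= 1*R0 → (0, 1, 1, 0)  (L[1][0] := 1)
  R2 -= 3*R0 → (0, 2, 4, 2)  (L[2][0] := 3)
  R3 -= 1*R0 → (0, 4, 2, 2)  (L[3][0] := 1)
[col 1] pivot 1
  R2 -= 2*R1 → (0, 0, 2, 2)  (L[2][1] := 2)
  R3 -= 4*R1 → (0, 0, 3, 2)  (L[3][1] := 4)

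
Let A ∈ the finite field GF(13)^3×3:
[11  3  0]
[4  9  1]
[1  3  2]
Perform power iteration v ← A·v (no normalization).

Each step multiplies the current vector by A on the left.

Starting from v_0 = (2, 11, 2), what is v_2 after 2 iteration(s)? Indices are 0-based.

v_2 = (9, 5, 5)

v_0 = (2, 11, 2).
v_1 = A·v_0 = (3, 5, 0).
v_2 = A·v_1 = (9, 5, 5).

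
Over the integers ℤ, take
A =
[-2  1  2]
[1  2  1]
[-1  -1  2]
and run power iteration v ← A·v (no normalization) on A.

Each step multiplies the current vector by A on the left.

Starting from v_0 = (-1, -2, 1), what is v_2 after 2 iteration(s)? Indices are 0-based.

v_2 = (2, -1, 12)

v_0 = (-1, -2, 1).
v_1 = A·v_0 = (2, -4, 5).
v_2 = A·v_1 = (2, -1, 12).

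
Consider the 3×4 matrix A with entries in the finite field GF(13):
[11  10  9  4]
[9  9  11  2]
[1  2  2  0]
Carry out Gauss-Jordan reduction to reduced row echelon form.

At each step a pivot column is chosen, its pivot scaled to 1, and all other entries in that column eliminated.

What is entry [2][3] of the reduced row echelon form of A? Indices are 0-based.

M[2][3] = 2

[1] R0 /= 11  ⇒  (1, 8, 2, 11)
     R1 -= 9·R0  ⇒  (0, 2, 6, 7)
     R2 -= 1·R0  ⇒  (0, 7, 0, 2)
[2] R1 /= 2  ⇒  (0, 1, 3, 10)
     R0 -= 8·R1  ⇒  (1, 0, 4, 9)
     R2 -= 7·R1  ⇒  (0, 0, 5, 10)
[3] R2 /= 5  ⇒  (0, 0, 1, 2)
     R0 -= 4·R2  ⇒  (1, 0, 0, 1)
     R1 -= 3·R2  ⇒  (0, 1, 0, 4)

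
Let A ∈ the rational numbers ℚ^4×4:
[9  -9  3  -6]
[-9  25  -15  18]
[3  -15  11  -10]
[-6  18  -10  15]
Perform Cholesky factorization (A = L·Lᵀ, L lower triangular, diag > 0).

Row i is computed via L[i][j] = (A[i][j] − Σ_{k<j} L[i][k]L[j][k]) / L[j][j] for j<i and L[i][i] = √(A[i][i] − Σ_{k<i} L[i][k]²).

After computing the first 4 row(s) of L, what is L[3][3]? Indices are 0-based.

Step 1: L[0][0] = √(9) = 3.
  L[1][0] = (-9) / L[0][0] = -3.
Step 2: L[1][1] = √(16) = 4.
  L[2][0] = (3) / L[0][0] = 1.
  L[2][1] = (-12) / L[1][1] = -3.
Step 3: L[2][2] = √(1) = 1.
  L[3][0] = (-6) / L[0][0] = -2.
  L[3][1] = (12) / L[1][1] = 3.
  L[3][2] = (1) / L[2][2] = 1.
Step 4: L[3][3] = √(1) = 1.

L[3][3] = 1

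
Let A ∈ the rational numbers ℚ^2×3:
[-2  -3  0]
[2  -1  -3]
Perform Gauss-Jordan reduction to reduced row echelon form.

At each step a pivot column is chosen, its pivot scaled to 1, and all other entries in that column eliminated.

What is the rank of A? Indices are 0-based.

rank = 2

step 1: normalize row 0 (÷-2) = (1, 3/2, 0)
  row 1: subtract 2×row0 = (0, -4, -3)
step 2: normalize row 1 (÷-4) = (0, 1, 3/4)
  row 0: subtract 3/2×row1 = (1, 0, -9/8)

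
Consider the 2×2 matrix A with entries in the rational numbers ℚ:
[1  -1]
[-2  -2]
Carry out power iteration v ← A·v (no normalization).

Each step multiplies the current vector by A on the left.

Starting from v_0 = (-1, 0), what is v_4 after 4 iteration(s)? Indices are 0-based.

v_4 = (-11, -18)

v_0 = (-1, 0).
v_1 = A·v_0 = (-1, 2).
v_2 = A·v_1 = (-3, -2).
v_3 = A·v_2 = (-1, 10).
v_4 = A·v_3 = (-11, -18).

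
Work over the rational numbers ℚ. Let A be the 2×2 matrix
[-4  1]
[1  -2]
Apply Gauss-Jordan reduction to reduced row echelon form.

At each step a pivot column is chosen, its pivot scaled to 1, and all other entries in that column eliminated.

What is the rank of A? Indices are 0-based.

rank = 2

[1] R0 /= -4  ⇒  (1, -1/4)
     R1 -= 1·R0  ⇒  (0, -7/4)
[2] R1 /= -7/4  ⇒  (0, 1)
     R0 -= -1/4·R1  ⇒  (1, 0)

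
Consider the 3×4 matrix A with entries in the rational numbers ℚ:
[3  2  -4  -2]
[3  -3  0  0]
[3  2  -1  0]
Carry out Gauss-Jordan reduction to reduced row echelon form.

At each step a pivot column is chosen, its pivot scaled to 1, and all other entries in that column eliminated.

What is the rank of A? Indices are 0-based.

step 1: normalize row 0 (÷3) = (1, 2/3, -4/3, -2/3)
  row 1: subtract 3×row0 = (0, -5, 4, 2)
  row 2: subtract 3×row0 = (0, 0, 3, 2)
step 2: normalize row 1 (÷-5) = (0, 1, -4/5, -2/5)
  row 0: subtract 2/3×row1 = (1, 0, -4/5, -2/5)
step 3: normalize row 2 (÷3) = (0, 0, 1, 2/3)
  row 0: subtract -4/5×row2 = (1, 0, 0, 2/15)
  row 1: subtract -4/5×row2 = (0, 1, 0, 2/15)

rank = 3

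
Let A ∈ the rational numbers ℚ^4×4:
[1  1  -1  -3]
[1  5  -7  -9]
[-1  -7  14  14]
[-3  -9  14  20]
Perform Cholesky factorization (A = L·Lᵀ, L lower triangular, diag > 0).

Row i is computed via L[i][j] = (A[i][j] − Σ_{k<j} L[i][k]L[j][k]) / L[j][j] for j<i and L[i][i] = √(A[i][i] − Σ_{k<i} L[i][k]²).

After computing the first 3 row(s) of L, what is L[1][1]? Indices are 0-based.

L[1][1] = 2

Step 1: L[0][0] = √(1) = 1.
  L[1][0] = (1) / L[0][0] = 1.
Step 2: L[1][1] = √(4) = 2.
  L[2][0] = (-1) / L[0][0] = -1.
  L[2][1] = (-6) / L[1][1] = -3.
Step 3: L[2][2] = √(4) = 2.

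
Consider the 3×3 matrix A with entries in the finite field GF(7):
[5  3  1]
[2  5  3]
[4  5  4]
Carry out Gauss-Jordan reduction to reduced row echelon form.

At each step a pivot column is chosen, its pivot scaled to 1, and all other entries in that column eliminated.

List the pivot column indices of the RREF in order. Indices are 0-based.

pivot columns: 0, 1, 2

pivot(0,0)=5: scale R0 → (1, 2, 3)
  clear (1,0): R1 −= (2)R0 → (0, 1, 4)
  clear (2,0): R2 −= (4)R0 → (0, 4, 6)
pivot(1,1)=1: scale R1 → (0, 1, 4)
  clear (0,1): R0 −= (2)R1 → (1, 0, 2)
  clear (2,1): R2 −= (4)R1 → (0, 0, 4)
pivot(2,2)=4: scale R2 → (0, 0, 1)
  clear (0,2): R0 −= (2)R2 → (1, 0, 0)
  clear (1,2): R1 −= (4)R2 → (0, 1, 0)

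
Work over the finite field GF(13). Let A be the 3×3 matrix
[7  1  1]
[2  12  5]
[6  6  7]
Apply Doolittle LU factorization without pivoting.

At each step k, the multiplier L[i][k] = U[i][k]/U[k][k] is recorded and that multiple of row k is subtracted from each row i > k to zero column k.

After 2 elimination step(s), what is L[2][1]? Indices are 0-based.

[col 0] pivot 7
  R1 -= 4*R0 → (0, 8, 1)  (L[1][0] := 4)
  R2 -= 12*R0 → (0, 7, 8)  (L[2][0] := 12)
[col 1] pivot 8
  R2 -= 9*R1 → (0, 0, 12)  (L[2][1] := 9)

L[2][1] = 9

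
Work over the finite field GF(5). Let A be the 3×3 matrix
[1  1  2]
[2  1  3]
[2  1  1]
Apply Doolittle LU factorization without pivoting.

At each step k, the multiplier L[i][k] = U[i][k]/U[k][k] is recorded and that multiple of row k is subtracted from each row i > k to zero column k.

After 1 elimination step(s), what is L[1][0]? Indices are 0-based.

Step 1: pivot at (0,0) is 1.
  row1 ← row1 − (2)·row0  ⇒  L[1][0]=2, U row1=(0, 4, 4)
  row2 ← row2 − (2)·row0  ⇒  L[2][0]=2, U row2=(0, 4, 2)

L[1][0] = 2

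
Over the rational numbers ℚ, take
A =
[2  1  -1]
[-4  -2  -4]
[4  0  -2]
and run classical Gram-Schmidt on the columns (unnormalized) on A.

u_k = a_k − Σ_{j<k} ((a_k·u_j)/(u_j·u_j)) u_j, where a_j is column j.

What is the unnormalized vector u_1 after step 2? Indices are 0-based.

u_1 = (4/9, -8/9, -10/9)

Step 1: u_0 = a_0 = (2, -4, 4).
Step 2: u_1 = a_1 − (5/18)·u_0 = (4/9, -8/9, -10/9).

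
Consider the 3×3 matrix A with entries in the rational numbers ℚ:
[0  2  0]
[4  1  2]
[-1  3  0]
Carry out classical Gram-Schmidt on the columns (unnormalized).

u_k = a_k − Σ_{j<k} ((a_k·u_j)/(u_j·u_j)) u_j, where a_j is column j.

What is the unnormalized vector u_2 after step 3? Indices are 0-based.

u_2 = (-52/237, 8/237, 32/237)

Step 1: u_0 = a_0 = (0, 4, -1).
Step 2: u_1 = a_1 − (1/17)·u_0 = (2, 13/17, 52/17).
Step 3: u_2 = a_2 − (8/17)·u_0 − (26/237)·u_1 = (-52/237, 8/237, 32/237).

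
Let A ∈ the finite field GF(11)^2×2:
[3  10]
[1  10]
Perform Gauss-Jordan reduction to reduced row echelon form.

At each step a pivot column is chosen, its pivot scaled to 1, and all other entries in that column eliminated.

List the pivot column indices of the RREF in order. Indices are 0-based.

step 1: normalize row 0 (÷3) = (1, 7)
  row 1: subtract 1×row0 = (0, 3)
step 2: normalize row 1 (÷3) = (0, 1)
  row 0: subtract 7×row1 = (1, 0)

pivot columns: 0, 1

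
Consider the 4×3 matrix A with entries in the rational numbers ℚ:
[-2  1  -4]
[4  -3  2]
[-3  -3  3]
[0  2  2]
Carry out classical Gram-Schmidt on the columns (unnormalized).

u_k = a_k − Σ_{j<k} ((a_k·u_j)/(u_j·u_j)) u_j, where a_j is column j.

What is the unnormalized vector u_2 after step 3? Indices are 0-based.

u_2 = (-998/321, -130/321, 164/107, 1042/321)

Step 1: u_0 = a_0 = (-2, 4, -3, 0).
Step 2: u_1 = a_1 − (-5/29)·u_0 = (19/29, -67/29, -102/29, 2).
Step 3: u_2 = a_2 − (7/29)·u_0 − (-200/321)·u_1 = (-998/321, -130/321, 164/107, 1042/321).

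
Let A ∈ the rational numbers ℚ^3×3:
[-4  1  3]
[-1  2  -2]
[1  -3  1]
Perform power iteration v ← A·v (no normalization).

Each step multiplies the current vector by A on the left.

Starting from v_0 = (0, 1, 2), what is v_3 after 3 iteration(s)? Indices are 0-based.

v_3 = (159, -9, 6)

v_0 = (0, 1, 2).
v_1 = A·v_0 = (7, -2, -1).
v_2 = A·v_1 = (-33, -9, 12).
v_3 = A·v_2 = (159, -9, 6).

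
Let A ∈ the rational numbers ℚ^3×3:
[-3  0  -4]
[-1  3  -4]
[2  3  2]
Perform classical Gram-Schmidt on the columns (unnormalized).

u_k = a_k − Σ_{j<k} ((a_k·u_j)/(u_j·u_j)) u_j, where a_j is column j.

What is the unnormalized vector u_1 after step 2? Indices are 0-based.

Step 1: u_0 = a_0 = (-3, -1, 2).
Step 2: u_1 = a_1 − (3/14)·u_0 = (9/14, 45/14, 18/7).

u_1 = (9/14, 45/14, 18/7)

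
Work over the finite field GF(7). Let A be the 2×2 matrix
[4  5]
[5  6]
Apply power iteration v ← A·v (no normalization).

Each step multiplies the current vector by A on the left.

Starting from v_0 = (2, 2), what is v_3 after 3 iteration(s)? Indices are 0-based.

v_3 = (4, 2)

v_0 = (2, 2).
v_1 = A·v_0 = (4, 1).
v_2 = A·v_1 = (0, 5).
v_3 = A·v_2 = (4, 2).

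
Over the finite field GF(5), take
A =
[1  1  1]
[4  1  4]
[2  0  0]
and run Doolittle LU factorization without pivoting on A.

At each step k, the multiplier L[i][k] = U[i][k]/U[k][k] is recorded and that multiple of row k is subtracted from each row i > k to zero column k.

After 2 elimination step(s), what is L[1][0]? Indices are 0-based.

L[1][0] = 4

k=0: U[0][0]=1
  eliminate (1,0): mult=4, new row 1: (0, 2, 0); set L[1][0]=4
  eliminate (2,0): mult=2, new row 2: (0, 3, 3); set L[2][0]=2
k=1: U[1][1]=2
  eliminate (2,1): mult=4, new row 2: (0, 0, 3); set L[2][1]=4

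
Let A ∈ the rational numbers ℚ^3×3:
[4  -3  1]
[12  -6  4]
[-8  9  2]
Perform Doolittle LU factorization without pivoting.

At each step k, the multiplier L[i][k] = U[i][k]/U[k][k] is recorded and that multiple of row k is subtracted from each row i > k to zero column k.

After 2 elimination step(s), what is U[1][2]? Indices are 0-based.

k=0: U[0][0]=4
  eliminate (1,0): mult=3, new row 1: (0, 3, 1); set L[1][0]=3
  eliminate (2,0): mult=-2, new row 2: (0, 3, 4); set L[2][0]=-2
k=1: U[1][1]=3
  eliminate (2,1): mult=1, new row 2: (0, 0, 3); set L[2][1]=1

U[1][2] = 1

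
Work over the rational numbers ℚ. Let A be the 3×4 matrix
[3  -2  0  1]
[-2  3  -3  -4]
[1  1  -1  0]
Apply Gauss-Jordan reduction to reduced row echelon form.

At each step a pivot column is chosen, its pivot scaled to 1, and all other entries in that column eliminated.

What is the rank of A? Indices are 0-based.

pivot(0,0)=3: scale R0 → (1, -2/3, 0, 1/3)
  clear (1,0): R1 −= (-2)R0 → (0, 5/3, -3, -10/3)
  clear (2,0): R2 −= (1)R0 → (0, 5/3, -1, -1/3)
pivot(1,1)=5/3: scale R1 → (0, 1, -9/5, -2)
  clear (0,1): R0 −= (-2/3)R1 → (1, 0, -6/5, -1)
  clear (2,1): R2 −= (5/3)R1 → (0, 0, 2, 3)
pivot(2,2)=2: scale R2 → (0, 0, 1, 3/2)
  clear (0,2): R0 −= (-6/5)R2 → (1, 0, 0, 4/5)
  clear (1,2): R1 −= (-9/5)R2 → (0, 1, 0, 7/10)

rank = 3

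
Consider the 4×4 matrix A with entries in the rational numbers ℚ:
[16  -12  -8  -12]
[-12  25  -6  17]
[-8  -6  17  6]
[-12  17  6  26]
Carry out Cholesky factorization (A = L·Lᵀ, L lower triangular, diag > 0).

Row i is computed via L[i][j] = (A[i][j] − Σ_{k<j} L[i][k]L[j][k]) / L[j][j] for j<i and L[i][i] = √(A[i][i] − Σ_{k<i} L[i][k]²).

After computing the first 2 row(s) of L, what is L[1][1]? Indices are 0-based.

L[1][1] = 4

Step 1: L[0][0] = √(16) = 4.
  L[1][0] = (-12) / L[0][0] = -3.
Step 2: L[1][1] = √(16) = 4.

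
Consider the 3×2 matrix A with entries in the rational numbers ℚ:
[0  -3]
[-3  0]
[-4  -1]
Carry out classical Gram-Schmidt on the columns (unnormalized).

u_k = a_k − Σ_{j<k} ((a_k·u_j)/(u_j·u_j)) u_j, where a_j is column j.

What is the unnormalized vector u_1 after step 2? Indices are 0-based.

u_1 = (-3, 12/25, -9/25)

Step 1: u_0 = a_0 = (0, -3, -4).
Step 2: u_1 = a_1 − (4/25)·u_0 = (-3, 12/25, -9/25).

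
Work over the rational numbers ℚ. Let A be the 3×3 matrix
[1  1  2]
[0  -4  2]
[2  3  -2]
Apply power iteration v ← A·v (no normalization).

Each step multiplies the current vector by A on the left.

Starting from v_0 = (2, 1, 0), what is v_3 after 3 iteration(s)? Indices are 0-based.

v_3 = (3, -160, 156)

v_0 = (2, 1, 0).
v_1 = A·v_0 = (3, -4, 7).
v_2 = A·v_1 = (13, 30, -20).
v_3 = A·v_2 = (3, -160, 156).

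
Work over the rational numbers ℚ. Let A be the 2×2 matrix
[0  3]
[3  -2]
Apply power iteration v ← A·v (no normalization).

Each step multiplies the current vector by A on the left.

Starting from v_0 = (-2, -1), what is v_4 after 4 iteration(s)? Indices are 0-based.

v_0 = (-2, -1).
v_1 = A·v_0 = (-3, -4).
v_2 = A·v_1 = (-12, -1).
v_3 = A·v_2 = (-3, -34).
v_4 = A·v_3 = (-102, 59).

v_4 = (-102, 59)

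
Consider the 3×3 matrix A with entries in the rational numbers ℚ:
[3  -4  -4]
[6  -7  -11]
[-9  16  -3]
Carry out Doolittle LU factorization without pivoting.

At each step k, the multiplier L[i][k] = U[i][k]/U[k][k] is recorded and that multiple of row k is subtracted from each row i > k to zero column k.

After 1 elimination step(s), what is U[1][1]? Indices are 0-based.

U[1][1] = 1

[col 0] pivot 3
  R1 -= 2*R0 → (0, 1, -3)  (L[1][0] := 2)
  R2 -= -3*R0 → (0, 4, -15)  (L[2][0] := -3)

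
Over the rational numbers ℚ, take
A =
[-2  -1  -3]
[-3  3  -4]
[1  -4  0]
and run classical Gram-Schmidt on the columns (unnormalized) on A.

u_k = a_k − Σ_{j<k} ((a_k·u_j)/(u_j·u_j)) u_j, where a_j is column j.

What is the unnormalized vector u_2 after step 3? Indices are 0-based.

u_2 = (1/3, -1/3, -1/3)

Step 1: u_0 = a_0 = (-2, -3, 1).
Step 2: u_1 = a_1 − (-11/14)·u_0 = (-18/7, 9/14, -45/14).
Step 3: u_2 = a_2 − (9/7)·u_0 − (8/27)·u_1 = (1/3, -1/3, -1/3).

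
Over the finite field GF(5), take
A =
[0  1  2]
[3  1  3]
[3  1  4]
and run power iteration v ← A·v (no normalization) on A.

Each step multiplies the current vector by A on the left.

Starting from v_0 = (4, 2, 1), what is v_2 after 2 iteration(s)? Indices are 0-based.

v_2 = (3, 3, 1)

v_0 = (4, 2, 1).
v_1 = A·v_0 = (4, 2, 3).
v_2 = A·v_1 = (3, 3, 1).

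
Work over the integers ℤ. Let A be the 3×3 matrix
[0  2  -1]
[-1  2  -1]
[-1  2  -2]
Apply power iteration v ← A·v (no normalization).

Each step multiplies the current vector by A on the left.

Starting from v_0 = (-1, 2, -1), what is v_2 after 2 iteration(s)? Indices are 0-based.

v_2 = (5, 0, -7)

v_0 = (-1, 2, -1).
v_1 = A·v_0 = (5, 6, 7).
v_2 = A·v_1 = (5, 0, -7).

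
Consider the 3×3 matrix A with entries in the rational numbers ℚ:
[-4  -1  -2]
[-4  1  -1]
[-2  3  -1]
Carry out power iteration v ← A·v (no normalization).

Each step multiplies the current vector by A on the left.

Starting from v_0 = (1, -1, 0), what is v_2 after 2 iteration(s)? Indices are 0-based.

v_2 = (27, 12, -4)

v_0 = (1, -1, 0).
v_1 = A·v_0 = (-3, -5, -5).
v_2 = A·v_1 = (27, 12, -4).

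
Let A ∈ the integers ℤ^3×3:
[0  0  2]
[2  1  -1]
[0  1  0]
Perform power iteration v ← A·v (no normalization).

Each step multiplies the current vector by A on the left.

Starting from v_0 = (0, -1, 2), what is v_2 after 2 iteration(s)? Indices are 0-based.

v_2 = (-2, 6, -3)

v_0 = (0, -1, 2).
v_1 = A·v_0 = (4, -3, -1).
v_2 = A·v_1 = (-2, 6, -3).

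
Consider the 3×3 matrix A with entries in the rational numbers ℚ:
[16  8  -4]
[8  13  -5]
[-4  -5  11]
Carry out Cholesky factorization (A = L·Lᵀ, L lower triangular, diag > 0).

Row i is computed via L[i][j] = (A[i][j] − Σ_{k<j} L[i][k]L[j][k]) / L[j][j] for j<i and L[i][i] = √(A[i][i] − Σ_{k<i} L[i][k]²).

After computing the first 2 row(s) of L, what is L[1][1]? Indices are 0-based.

Step 1: L[0][0] = √(16) = 4.
  L[1][0] = (8) / L[0][0] = 2.
Step 2: L[1][1] = √(9) = 3.

L[1][1] = 3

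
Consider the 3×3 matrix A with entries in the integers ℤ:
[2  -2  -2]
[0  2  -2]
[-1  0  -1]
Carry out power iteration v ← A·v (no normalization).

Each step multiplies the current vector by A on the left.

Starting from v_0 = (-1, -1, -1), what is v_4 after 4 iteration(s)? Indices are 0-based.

v_0 = (-1, -1, -1).
v_1 = A·v_0 = (2, 0, 2).
v_2 = A·v_1 = (0, -4, -4).
v_3 = A·v_2 = (16, 0, 4).
v_4 = A·v_3 = (24, -8, -20).

v_4 = (24, -8, -20)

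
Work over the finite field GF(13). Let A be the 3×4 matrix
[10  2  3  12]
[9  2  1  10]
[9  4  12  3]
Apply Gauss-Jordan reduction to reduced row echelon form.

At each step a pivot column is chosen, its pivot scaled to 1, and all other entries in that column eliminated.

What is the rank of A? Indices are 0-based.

rank = 3

pivot(0,0)=10: scale R0 → (1, 8, 12, 9)
  clear (1,0): R1 −= (9)R0 → (0, 8, 10, 7)
  clear (2,0): R2 −= (9)R0 → (0, 10, 8, 0)
pivot(1,1)=8: scale R1 → (0, 1, 11, 9)
  clear (0,1): R0 −= (8)R1 → (1, 0, 2, 2)
  clear (2,1): R2 −= (10)R1 → (0, 0, 2, 1)
pivot(2,2)=2: scale R2 → (0, 0, 1, 7)
  clear (0,2): R0 −= (2)R2 → (1, 0, 0, 1)
  clear (1,2): R1 −= (11)R2 → (0, 1, 0, 10)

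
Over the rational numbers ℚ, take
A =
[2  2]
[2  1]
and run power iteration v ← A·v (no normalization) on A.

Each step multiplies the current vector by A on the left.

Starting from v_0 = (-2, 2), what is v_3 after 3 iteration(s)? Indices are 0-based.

v_3 = (-12, -10)

v_0 = (-2, 2).
v_1 = A·v_0 = (0, -2).
v_2 = A·v_1 = (-4, -2).
v_3 = A·v_2 = (-12, -10).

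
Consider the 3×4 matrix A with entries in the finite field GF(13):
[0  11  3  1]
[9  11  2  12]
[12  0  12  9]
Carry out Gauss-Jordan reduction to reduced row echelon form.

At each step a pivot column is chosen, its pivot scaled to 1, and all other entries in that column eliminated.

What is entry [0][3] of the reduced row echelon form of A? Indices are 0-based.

M[0][3] = 8

pivot(0,0): swap R0↔R1
pivot(0,0)=9: scale R0 → (1, 7, 6, 10)
  clear (2,0): R2 −= (12)R0 → (0, 7, 5, 6)
pivot(1,1)=11: scale R1 → (0, 1, 5, 6)
  clear (0,1): R0 −= (7)R1 → (1, 0, 10, 7)
  clear (2,1): R2 −= (7)R1 → (0, 0, 9, 3)
pivot(2,2)=9: scale R2 → (0, 0, 1, 9)
  clear (0,2): R0 −= (10)R2 → (1, 0, 0, 8)
  clear (1,2): R1 −= (5)R2 → (0, 1, 0, 0)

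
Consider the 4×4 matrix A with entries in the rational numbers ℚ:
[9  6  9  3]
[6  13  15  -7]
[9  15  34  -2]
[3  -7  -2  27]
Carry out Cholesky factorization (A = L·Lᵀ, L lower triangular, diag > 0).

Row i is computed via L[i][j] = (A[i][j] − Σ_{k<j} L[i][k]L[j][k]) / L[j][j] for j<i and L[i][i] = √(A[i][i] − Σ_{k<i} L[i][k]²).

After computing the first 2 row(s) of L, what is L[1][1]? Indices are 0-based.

Step 1: L[0][0] = √(9) = 3.
  L[1][0] = (6) / L[0][0] = 2.
Step 2: L[1][1] = √(9) = 3.

L[1][1] = 3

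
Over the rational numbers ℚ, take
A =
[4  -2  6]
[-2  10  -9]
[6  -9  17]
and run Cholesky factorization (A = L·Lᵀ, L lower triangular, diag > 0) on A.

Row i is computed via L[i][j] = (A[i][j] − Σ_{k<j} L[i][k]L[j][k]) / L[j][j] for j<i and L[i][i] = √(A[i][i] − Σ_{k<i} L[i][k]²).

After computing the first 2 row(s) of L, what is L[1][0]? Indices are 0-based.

Step 1: L[0][0] = √(4) = 2.
  L[1][0] = (-2) / L[0][0] = -1.
Step 2: L[1][1] = √(9) = 3.

L[1][0] = -1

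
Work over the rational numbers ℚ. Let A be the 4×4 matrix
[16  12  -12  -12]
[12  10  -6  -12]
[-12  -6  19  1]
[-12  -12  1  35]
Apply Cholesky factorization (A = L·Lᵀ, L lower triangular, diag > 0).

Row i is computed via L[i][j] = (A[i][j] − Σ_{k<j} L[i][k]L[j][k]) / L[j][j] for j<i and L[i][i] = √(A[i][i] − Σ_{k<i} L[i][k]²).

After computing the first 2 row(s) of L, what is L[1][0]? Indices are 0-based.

L[1][0] = 3

Step 1: L[0][0] = √(16) = 4.
  L[1][0] = (12) / L[0][0] = 3.
Step 2: L[1][1] = √(1) = 1.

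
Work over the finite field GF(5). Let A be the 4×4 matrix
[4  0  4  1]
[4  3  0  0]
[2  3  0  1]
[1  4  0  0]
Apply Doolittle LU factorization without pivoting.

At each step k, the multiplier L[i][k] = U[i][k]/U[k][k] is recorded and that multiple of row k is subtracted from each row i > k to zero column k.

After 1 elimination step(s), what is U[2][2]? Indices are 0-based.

k=0: U[0][0]=4
  eliminate (1,0): mult=1, new row 1: (0, 3, 1, 4); set L[1][0]=1
  eliminate (2,0): mult=3, new row 2: (0, 3, 3, 3); set L[2][0]=3
  eliminate (3,0): mult=4, new row 3: (0, 4, 4, 1); set L[3][0]=4

U[2][2] = 3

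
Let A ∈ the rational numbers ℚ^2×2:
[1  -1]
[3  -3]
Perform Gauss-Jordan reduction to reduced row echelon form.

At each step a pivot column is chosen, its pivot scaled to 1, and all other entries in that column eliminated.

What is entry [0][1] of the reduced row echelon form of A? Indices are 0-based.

M[0][1] = -1

[1] R0 /= 1  ⇒  (1, -1)
     R1 -= 3·R0  ⇒  (0, 0)
column 1 empty below row 1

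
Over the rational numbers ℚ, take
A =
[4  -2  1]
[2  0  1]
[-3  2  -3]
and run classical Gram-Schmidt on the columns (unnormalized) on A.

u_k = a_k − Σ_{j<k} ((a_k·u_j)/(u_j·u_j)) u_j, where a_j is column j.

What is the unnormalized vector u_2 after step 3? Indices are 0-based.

u_2 = (-10/9, 5/9, -10/9)

Step 1: u_0 = a_0 = (4, 2, -3).
Step 2: u_1 = a_1 − (-14/29)·u_0 = (-2/29, 28/29, 16/29).
Step 3: u_2 = a_2 − (15/29)·u_0 − (-11/18)·u_1 = (-10/9, 5/9, -10/9).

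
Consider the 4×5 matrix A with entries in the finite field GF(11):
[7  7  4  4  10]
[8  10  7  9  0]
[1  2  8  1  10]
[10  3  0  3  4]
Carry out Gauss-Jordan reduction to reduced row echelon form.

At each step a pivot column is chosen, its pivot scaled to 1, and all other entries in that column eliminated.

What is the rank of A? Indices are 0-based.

rank = 4

pivot(0,0)=7: scale R0 → (1, 1, 10, 10, 3)
  clear (1,0): R1 −= (8)R0 → (0, 2, 4, 6, 9)
  clear (2,0): R2 −= (1)R0 → (0, 1, 9, 2, 7)
  clear (3,0): R3 −= (10)R0 → (0, 4, 10, 2, 7)
pivot(1,1)=2: scale R1 → (0, 1, 2, 3, 10)
  clear (0,1): R0 −= (1)R1 → (1, 0, 8, 7, 4)
  clear (2,1): R2 −= (1)R1 → (0, 0, 7, 10, 8)
  clear (3,1): R3 −= (4)R1 → (0, 0, 2, 1, 0)
pivot(2,2)=7: scale R2 → (0, 0, 1, 3, 9)
  clear (0,2): R0 −= (8)R2 → (1, 0, 0, 5, 9)
  clear (1,2): R1 −= (2)R2 → (0, 1, 0, 8, 3)
  clear (3,2): R3 −= (2)R2 → (0, 0, 0, 6, 4)
pivot(3,3)=6: scale R3 → (0, 0, 0, 1, 8)
  clear (0,3): R0 −= (5)R3 → (1, 0, 0, 0, 2)
  clear (1,3): R1 −= (8)R3 → (0, 1, 0, 0, 5)
  clear (2,3): R2 −= (3)R3 → (0, 0, 1, 0, 7)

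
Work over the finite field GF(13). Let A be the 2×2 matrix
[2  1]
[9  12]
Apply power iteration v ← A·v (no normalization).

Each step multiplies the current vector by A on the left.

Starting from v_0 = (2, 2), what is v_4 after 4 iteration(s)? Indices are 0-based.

v_0 = (2, 2).
v_1 = A·v_0 = (6, 3).
v_2 = A·v_1 = (2, 12).
v_3 = A·v_2 = (3, 6).
v_4 = A·v_3 = (12, 8).

v_4 = (12, 8)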